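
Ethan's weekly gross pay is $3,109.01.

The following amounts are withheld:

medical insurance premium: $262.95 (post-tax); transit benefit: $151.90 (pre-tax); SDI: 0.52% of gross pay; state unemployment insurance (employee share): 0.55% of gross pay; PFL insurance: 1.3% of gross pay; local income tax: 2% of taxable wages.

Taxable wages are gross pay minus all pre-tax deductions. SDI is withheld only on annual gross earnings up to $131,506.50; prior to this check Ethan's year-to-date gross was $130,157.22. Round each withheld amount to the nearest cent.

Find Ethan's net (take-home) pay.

Transit benefit: $151.90
Taxable wages = $3,109.01 − $151.90 = $2,957.11
Local income tax: $2,957.11 × 0.02 = $59.14
PFL insurance: $3,109.01 × 0.013 = $40.42
SDI: only $131,506.50 − $130,157.22 = $1,349.28 of this check is subject → $1,349.28 × 0.0052 = $7.02
State unemployment insurance (employee share): $3,109.01 × 0.0055 = $17.10
Medical insurance premium: $262.95
Total deductions = $151.90 + $59.14 + $40.42 + $7.02 + $17.10 + $262.95 = $538.53
Net pay = $3,109.01 − $538.53 = $2,570.48

$2,570.48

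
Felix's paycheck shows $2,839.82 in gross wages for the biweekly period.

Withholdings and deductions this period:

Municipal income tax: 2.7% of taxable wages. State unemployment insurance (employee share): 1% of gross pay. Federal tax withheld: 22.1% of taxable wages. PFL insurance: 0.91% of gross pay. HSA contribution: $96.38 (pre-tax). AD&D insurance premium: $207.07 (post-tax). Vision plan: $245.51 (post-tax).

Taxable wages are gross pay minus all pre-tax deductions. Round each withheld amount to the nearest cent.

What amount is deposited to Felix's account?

HSA contribution: $96.38
Taxable wages = $2,839.82 − $96.38 = $2,743.44
Municipal income tax: $2,743.44 × 0.027 = $74.07
Federal tax withheld: $2,743.44 × 0.221 = $606.30
State unemployment insurance (employee share): $2,839.82 × 0.01 = $28.40
PFL insurance: $2,839.82 × 0.0091 = $25.84
Vision plan: $245.51
AD&D insurance premium: $207.07
Total deductions = $96.38 + $74.07 + $606.30 + $28.40 + $25.84 + $245.51 + $207.07 = $1,283.57
Net pay = $2,839.82 − $1,283.57 = $1,556.25

$1,556.25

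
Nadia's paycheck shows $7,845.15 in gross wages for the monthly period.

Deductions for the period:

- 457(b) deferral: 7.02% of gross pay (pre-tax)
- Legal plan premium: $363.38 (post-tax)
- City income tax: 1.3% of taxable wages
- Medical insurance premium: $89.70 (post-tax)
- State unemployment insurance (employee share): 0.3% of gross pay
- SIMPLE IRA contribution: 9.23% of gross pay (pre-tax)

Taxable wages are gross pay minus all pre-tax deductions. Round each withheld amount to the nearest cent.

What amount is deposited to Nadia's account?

SIMPLE IRA contribution: $7,845.15 × 0.0923 = $724.11
457(b) deferral: $7,845.15 × 0.0702 = $550.73
Pre-tax total = $724.11 + $550.73 = $1,274.84
Taxable wages = $7,845.15 − $1,274.84 = $6,570.31
City income tax: $6,570.31 × 0.013 = $85.41
State unemployment insurance (employee share): $7,845.15 × 0.003 = $23.54
Medical insurance premium: $89.70
Legal plan premium: $363.38
Total deductions = $724.11 + $550.73 + $85.41 + $23.54 + $89.70 + $363.38 = $1,836.87
Net pay = $7,845.15 − $1,836.87 = $6,008.28

$6,008.28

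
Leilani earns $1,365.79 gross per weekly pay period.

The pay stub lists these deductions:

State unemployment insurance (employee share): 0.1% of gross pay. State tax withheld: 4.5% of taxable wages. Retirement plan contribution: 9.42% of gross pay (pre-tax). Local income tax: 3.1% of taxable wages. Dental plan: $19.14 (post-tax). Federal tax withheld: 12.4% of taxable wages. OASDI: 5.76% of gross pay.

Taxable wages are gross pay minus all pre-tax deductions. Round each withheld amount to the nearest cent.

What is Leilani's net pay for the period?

$890.53

Retirement plan contribution: $1,365.79 × 0.0942 = $128.66
Taxable wages = $1,365.79 − $128.66 = $1,237.13
Federal tax withheld: $1,237.13 × 0.124 = $153.40
Local income tax: $1,237.13 × 0.031 = $38.35
State tax withheld: $1,237.13 × 0.045 = $55.67
State unemployment insurance (employee share): $1,365.79 × 0.001 = $1.37
OASDI: $1,365.79 × 0.0576 = $78.67
Dental plan: $19.14
Total deductions = $128.66 + $153.40 + $38.35 + $55.67 + $1.37 + $78.67 + $19.14 = $475.26
Net pay = $1,365.79 − $475.26 = $890.53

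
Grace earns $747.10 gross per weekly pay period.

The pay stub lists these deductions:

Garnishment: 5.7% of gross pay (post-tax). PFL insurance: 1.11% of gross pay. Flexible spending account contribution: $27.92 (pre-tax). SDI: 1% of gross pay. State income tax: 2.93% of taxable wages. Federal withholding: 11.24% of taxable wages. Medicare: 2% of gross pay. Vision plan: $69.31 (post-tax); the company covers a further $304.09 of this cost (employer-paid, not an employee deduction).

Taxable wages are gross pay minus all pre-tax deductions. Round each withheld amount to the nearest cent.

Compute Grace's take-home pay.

$474.68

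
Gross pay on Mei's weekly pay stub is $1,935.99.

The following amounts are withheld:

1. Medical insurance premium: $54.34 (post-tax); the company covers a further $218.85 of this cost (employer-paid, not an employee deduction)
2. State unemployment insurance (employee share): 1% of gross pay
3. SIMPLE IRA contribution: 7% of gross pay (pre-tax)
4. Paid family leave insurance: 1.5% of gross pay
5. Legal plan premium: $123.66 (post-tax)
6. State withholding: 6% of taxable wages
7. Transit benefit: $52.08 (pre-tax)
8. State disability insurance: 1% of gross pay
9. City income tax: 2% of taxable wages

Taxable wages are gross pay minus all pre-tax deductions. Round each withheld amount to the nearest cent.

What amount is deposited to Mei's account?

$1,362.76

Transit benefit: $52.08
SIMPLE IRA contribution: $1,935.99 × 0.07 = $135.52
Pre-tax total = $52.08 + $135.52 = $187.60
Taxable wages = $1,935.99 − $187.60 = $1,748.39
City income tax: $1,748.39 × 0.02 = $34.97
State withholding: $1,748.39 × 0.06 = $104.90
State unemployment insurance (employee share): $1,935.99 × 0.01 = $19.36
State disability insurance: $1,935.99 × 0.01 = $19.36
Paid family leave insurance: $1,935.99 × 0.015 = $29.04
Legal plan premium: $123.66
Medical insurance premium: $54.34
(Employer's $218.85 toward medical insurance premium is not withheld from the employee.)
Total deductions = $52.08 + $135.52 + $34.97 + $104.90 + $19.36 + $19.36 + $29.04 + $123.66 + $54.34 = $573.23
Net pay = $1,935.99 − $573.23 = $1,362.76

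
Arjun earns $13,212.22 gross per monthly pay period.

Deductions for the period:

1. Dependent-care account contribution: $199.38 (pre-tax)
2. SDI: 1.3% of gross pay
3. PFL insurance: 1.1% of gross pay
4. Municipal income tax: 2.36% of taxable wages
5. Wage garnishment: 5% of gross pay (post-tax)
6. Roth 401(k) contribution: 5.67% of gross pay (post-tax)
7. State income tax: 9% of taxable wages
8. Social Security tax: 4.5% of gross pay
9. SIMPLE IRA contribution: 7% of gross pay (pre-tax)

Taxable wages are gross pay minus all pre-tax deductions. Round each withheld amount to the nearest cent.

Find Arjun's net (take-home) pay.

Dependent-care account contribution: $199.38
SIMPLE IRA contribution: $13,212.22 × 0.07 = $924.86
Pre-tax total = $199.38 + $924.86 = $1,124.24
Taxable wages = $13,212.22 − $1,124.24 = $12,087.98
Municipal income tax: $12,087.98 × 0.0236 = $285.28
State income tax: $12,087.98 × 0.09 = $1,087.92
PFL insurance: $13,212.22 × 0.011 = $145.33
Social Security tax: $13,212.22 × 0.045 = $594.55
SDI: $13,212.22 × 0.013 = $171.76
Roth 401(k) contribution: $13,212.22 × 0.0567 = $749.13
Wage garnishment: $13,212.22 × 0.05 = $660.61
Total deductions = $199.38 + $924.86 + $285.28 + $1,087.92 + $145.33 + $594.55 + $171.76 + $749.13 + $660.61 = $4,818.82
Net pay = $13,212.22 − $4,818.82 = $8,393.40

$8,393.40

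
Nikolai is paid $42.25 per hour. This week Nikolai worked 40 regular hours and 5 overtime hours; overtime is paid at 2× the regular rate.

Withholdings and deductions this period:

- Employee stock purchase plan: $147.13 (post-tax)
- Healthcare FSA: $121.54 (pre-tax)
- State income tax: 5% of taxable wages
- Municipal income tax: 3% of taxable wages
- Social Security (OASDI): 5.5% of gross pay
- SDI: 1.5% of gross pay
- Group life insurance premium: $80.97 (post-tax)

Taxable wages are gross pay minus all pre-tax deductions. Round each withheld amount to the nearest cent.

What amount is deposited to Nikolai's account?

Regular pay: 40 × $42.25 = $1,690.00
Overtime pay: 5 × $42.25 × 2 = $422.50
Gross pay = $1,690.00 + $422.50 = $2,112.50
Healthcare FSA: $121.54
Taxable wages = $2,112.50 − $121.54 = $1,990.96
State income tax: $1,990.96 × 0.05 = $99.55
Municipal income tax: $1,990.96 × 0.03 = $59.73
Social Security (OASDI): $2,112.50 × 0.055 = $116.19
SDI: $2,112.50 × 0.015 = $31.69
Employee stock purchase plan: $147.13
Group life insurance premium: $80.97
Total deductions = $121.54 + $99.55 + $59.73 + $116.19 + $31.69 + $147.13 + $80.97 = $656.80
Net pay = $2,112.50 − $656.80 = $1,455.70

$1,455.70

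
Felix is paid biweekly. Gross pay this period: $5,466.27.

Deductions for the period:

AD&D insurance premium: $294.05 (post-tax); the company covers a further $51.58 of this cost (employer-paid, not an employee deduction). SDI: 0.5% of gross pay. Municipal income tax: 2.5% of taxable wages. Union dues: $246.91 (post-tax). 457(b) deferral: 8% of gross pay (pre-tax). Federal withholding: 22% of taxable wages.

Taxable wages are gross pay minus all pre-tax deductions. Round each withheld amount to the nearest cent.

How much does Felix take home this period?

$3,228.59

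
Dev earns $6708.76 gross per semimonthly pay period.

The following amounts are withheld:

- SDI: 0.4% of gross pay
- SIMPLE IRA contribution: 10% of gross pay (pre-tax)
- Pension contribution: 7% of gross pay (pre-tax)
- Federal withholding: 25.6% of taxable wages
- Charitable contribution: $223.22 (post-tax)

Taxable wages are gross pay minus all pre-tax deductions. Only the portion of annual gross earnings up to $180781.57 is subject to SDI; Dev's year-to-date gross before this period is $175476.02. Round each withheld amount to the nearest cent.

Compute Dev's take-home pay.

SIMPLE IRA contribution: $6708.76 × 0.1 = $670.88
Pension contribution: $6708.76 × 0.07 = $469.61
Pre-tax total = $670.88 + $469.61 = $1140.49
Taxable wages = $6708.76 − $1140.49 = $5568.27
Federal withholding: $5568.27 × 0.256 = $1425.48
SDI: only $180781.57 − $175476.02 = $5305.55 of this check is subject → $5305.55 × 0.004 = $21.22
Charitable contribution: $223.22
Total deductions = $670.88 + $469.61 + $1425.48 + $21.22 + $223.22 = $2810.41
Net pay = $6708.76 − $2810.41 = $3898.35

$3898.35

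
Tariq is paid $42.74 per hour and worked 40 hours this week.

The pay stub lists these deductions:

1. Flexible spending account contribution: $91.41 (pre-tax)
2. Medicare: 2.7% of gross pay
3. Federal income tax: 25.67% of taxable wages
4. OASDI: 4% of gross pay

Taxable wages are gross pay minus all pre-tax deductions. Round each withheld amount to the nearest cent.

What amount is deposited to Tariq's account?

$1,088.26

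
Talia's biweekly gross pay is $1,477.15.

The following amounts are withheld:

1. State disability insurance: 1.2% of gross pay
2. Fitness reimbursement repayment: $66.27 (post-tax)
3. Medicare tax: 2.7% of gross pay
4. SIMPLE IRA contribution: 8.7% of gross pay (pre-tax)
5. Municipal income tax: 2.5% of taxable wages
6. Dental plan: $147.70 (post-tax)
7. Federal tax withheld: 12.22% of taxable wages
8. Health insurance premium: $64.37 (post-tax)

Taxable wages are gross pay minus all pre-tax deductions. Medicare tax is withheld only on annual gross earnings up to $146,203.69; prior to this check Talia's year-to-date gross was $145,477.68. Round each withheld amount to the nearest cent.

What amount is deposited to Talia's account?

SIMPLE IRA contribution: $1,477.15 × 0.087 = $128.51
Taxable wages = $1,477.15 − $128.51 = $1,348.64
Municipal income tax: $1,348.64 × 0.025 = $33.72
Federal tax withheld: $1,348.64 × 0.1222 = $164.80
State disability insurance: $1,477.15 × 0.012 = $17.73
Medicare tax: only $146,203.69 − $145,477.68 = $726.01 of this check is subject → $726.01 × 0.027 = $19.60
Health insurance premium: $64.37
Dental plan: $147.70
Fitness reimbursement repayment: $66.27
Total deductions = $128.51 + $33.72 + $164.80 + $17.73 + $19.60 + $64.37 + $147.70 + $66.27 = $642.70
Net pay = $1,477.15 − $642.70 = $834.45

$834.45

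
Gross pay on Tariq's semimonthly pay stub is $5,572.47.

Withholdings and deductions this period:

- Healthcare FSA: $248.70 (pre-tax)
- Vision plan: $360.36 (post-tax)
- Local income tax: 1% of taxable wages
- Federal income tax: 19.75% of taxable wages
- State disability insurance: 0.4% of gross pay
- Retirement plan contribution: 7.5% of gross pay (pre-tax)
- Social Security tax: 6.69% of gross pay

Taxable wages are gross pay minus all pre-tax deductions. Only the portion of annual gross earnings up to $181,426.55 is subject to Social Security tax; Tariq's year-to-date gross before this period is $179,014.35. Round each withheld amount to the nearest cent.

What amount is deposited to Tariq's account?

$3,343.84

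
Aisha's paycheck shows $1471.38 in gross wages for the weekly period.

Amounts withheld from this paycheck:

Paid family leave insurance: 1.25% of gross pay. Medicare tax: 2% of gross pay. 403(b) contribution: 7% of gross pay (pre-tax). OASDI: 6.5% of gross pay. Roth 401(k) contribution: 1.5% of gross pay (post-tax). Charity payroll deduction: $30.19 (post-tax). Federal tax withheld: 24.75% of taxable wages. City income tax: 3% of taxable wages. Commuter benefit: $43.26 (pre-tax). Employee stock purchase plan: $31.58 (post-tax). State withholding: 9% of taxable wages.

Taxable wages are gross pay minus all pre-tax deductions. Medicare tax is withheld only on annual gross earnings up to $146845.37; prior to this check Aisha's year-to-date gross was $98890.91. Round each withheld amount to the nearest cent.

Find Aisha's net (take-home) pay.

$610.84

403(b) contribution: $1471.38 × 0.07 = $103.00
Commuter benefit: $43.26
Pre-tax total = $103.00 + $43.26 = $146.26
Taxable wages = $1471.38 − $146.26 = $1325.12
State withholding: $1325.12 × 0.09 = $119.26
Federal tax withheld: $1325.12 × 0.2475 = $327.97
City income tax: $1325.12 × 0.03 = $39.75
OASDI: $1471.38 × 0.065 = $95.64
Paid family leave insurance: $1471.38 × 0.0125 = $18.39
Medicare tax: cap not yet reached, full $1471.38 is subject → $1471.38 × 0.02 = $29.43
Roth 401(k) contribution: $1471.38 × 0.015 = $22.07
Charity payroll deduction: $30.19
Employee stock purchase plan: $31.58
Total deductions = $103.00 + $43.26 + $119.26 + $327.97 + $39.75 + $95.64 + $18.39 + $29.43 + $22.07 + $30.19 + $31.58 = $860.54
Net pay = $1471.38 − $860.54 = $610.84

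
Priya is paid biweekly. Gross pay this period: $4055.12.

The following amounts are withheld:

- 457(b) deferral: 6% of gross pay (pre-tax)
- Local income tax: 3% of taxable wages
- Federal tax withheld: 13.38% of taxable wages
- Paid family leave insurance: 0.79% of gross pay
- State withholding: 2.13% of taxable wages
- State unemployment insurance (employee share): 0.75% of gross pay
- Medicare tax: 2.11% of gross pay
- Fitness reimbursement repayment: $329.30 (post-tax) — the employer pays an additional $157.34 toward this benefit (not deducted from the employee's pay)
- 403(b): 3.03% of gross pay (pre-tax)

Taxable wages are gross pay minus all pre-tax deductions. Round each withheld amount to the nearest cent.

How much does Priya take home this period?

$2528.81

457(b) deferral: $4055.12 × 0.06 = $243.31
403(b): $4055.12 × 0.0303 = $122.87
Pre-tax total = $243.31 + $122.87 = $366.18
Taxable wages = $4055.12 − $366.18 = $3688.94
Federal tax withheld: $3688.94 × 0.1338 = $493.58
State withholding: $3688.94 × 0.0213 = $78.57
Local income tax: $3688.94 × 0.03 = $110.67
State unemployment insurance (employee share): $4055.12 × 0.0075 = $30.41
Paid family leave insurance: $4055.12 × 0.0079 = $32.04
Medicare tax: $4055.12 × 0.0211 = $85.56
Fitness reimbursement repayment: $329.30
(Employer's $157.34 toward fitness reimbursement repayment is not withheld from the employee.)
Total deductions = $243.31 + $122.87 + $493.58 + $78.57 + $110.67 + $30.41 + $32.04 + $85.56 + $329.30 = $1526.31
Net pay = $4055.12 − $1526.31 = $2528.81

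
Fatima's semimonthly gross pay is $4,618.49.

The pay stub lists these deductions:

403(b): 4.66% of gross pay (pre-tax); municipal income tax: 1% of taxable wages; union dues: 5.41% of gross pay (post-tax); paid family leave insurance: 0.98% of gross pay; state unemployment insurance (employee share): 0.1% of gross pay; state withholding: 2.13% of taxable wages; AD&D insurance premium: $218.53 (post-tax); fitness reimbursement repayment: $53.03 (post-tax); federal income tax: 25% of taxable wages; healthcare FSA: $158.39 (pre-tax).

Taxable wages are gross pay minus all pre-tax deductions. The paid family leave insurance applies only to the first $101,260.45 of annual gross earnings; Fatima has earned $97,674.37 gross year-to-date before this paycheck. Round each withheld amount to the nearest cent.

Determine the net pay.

$2,489.61

Healthcare FSA: $158.39
403(b): $4,618.49 × 0.0466 = $215.22
Pre-tax total = $158.39 + $215.22 = $373.61
Taxable wages = $4,618.49 − $373.61 = $4,244.88
State withholding: $4,244.88 × 0.0213 = $90.42
Federal income tax: $4,244.88 × 0.25 = $1,061.22
Municipal income tax: $4,244.88 × 0.01 = $42.45
State unemployment insurance (employee share): $4,618.49 × 0.001 = $4.62
Paid family leave insurance: only $101,260.45 − $97,674.37 = $3,586.08 of this check is subject → $3,586.08 × 0.0098 = $35.14
AD&D insurance premium: $218.53
Fitness reimbursement repayment: $53.03
Union dues: $4,618.49 × 0.0541 = $249.86
Total deductions = $158.39 + $215.22 + $90.42 + $1,061.22 + $42.45 + $4.62 + $35.14 + $218.53 + $53.03 + $249.86 = $2,128.88
Net pay = $4,618.49 − $2,128.88 = $2,489.61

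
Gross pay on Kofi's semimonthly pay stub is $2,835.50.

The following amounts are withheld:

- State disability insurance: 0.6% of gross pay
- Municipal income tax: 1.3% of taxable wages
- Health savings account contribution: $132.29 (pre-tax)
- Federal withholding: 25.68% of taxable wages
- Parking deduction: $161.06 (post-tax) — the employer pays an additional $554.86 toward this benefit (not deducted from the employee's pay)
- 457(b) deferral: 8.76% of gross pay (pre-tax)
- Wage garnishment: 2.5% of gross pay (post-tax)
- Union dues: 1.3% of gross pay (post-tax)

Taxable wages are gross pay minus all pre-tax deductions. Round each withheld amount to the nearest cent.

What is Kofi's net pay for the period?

$1,506.69

457(b) deferral: $2,835.50 × 0.0876 = $248.39
Health savings account contribution: $132.29
Pre-tax total = $248.39 + $132.29 = $380.68
Taxable wages = $2,835.50 − $380.68 = $2,454.82
Municipal income tax: $2,454.82 × 0.013 = $31.91
Federal withholding: $2,454.82 × 0.2568 = $630.40
State disability insurance: $2,835.50 × 0.006 = $17.01
Union dues: $2,835.50 × 0.013 = $36.86
Wage garnishment: $2,835.50 × 0.025 = $70.89
Parking deduction: $161.06
(Employer's $554.86 toward parking deduction is not withheld from the employee.)
Total deductions = $248.39 + $132.29 + $31.91 + $630.40 + $17.01 + $36.86 + $70.89 + $161.06 = $1,328.81
Net pay = $2,835.50 − $1,328.81 = $1,506.69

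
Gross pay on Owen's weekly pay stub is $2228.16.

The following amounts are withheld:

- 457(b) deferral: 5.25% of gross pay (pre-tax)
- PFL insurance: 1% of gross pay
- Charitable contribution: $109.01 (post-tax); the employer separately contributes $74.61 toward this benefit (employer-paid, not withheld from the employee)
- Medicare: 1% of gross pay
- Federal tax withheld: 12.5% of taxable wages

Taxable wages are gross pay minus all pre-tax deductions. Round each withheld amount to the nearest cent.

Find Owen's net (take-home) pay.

$1693.71

457(b) deferral: $2228.16 × 0.0525 = $116.98
Taxable wages = $2228.16 − $116.98 = $2111.18
Federal tax withheld: $2111.18 × 0.125 = $263.90
PFL insurance: $2228.16 × 0.01 = $22.28
Medicare: $2228.16 × 0.01 = $22.28
Charitable contribution: $109.01
(Employer's $74.61 toward charitable contribution is not withheld from the employee.)
Total deductions = $116.98 + $263.90 + $22.28 + $22.28 + $109.01 = $534.45
Net pay = $2228.16 − $534.45 = $1693.71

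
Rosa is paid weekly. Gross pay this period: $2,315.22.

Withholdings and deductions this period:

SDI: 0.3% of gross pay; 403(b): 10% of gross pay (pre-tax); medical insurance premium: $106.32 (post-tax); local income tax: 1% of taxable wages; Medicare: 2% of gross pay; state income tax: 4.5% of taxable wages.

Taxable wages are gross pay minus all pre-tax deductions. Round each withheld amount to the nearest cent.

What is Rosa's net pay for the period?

$1,809.52

403(b): $2,315.22 × 0.1 = $231.52
Taxable wages = $2,315.22 − $231.52 = $2,083.70
State income tax: $2,083.70 × 0.045 = $93.77
Local income tax: $2,083.70 × 0.01 = $20.84
Medicare: $2,315.22 × 0.02 = $46.30
SDI: $2,315.22 × 0.003 = $6.95
Medical insurance premium: $106.32
Total deductions = $231.52 + $93.77 + $20.84 + $46.30 + $6.95 + $106.32 = $505.70
Net pay = $2,315.22 − $505.70 = $1,809.52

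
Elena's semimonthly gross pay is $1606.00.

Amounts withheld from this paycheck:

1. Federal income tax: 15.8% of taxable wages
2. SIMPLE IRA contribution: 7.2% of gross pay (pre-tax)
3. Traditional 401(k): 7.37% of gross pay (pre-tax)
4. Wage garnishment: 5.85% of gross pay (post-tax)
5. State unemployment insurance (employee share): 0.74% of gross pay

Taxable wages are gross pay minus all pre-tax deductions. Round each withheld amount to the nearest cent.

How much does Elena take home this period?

$1049.40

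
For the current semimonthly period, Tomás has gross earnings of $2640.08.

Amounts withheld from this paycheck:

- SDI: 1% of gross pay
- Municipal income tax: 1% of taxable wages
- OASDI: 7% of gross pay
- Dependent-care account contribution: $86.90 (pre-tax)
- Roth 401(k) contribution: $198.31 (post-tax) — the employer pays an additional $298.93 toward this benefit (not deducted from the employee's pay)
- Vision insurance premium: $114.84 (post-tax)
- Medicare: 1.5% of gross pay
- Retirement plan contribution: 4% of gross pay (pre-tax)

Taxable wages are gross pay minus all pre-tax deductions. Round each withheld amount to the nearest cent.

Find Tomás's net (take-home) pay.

$1859.14

Dependent-care account contribution: $86.90
Retirement plan contribution: $2640.08 × 0.04 = $105.60
Pre-tax total = $86.90 + $105.60 = $192.50
Taxable wages = $2640.08 − $192.50 = $2447.58
Municipal income tax: $2447.58 × 0.01 = $24.48
OASDI: $2640.08 × 0.07 = $184.81
Medicare: $2640.08 × 0.015 = $39.60
SDI: $2640.08 × 0.01 = $26.40
Vision insurance premium: $114.84
Roth 401(k) contribution: $198.31
(Employer's $298.93 toward Roth 401(k) contribution is not withheld from the employee.)
Total deductions = $86.90 + $105.60 + $24.48 + $184.81 + $39.60 + $26.40 + $114.84 + $198.31 = $780.94
Net pay = $2640.08 − $780.94 = $1859.14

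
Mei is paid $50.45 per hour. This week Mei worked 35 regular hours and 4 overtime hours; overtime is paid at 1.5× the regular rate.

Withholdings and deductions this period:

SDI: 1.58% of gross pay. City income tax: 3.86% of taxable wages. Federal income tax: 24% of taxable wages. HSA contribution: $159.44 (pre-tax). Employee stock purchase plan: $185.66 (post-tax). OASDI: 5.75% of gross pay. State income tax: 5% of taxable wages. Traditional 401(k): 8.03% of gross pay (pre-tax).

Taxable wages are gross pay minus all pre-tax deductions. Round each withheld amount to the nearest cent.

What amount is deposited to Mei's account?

$832.90

Regular pay: 35 × $50.45 = $1,765.75
Overtime pay: 4 × $50.45 × 1.5 = $302.70
Gross pay = $1,765.75 + $302.70 = $2,068.45
Traditional 401(k): $2,068.45 × 0.0803 = $166.10
HSA contribution: $159.44
Pre-tax total = $166.10 + $159.44 = $325.54
Taxable wages = $2,068.45 − $325.54 = $1,742.91
Federal income tax: $1,742.91 × 0.24 = $418.30
City income tax: $1,742.91 × 0.0386 = $67.28
State income tax: $1,742.91 × 0.05 = $87.15
SDI: $2,068.45 × 0.0158 = $32.68
OASDI: $2,068.45 × 0.0575 = $118.94
Employee stock purchase plan: $185.66
Total deductions = $166.10 + $159.44 + $418.30 + $67.28 + $87.15 + $32.68 + $118.94 + $185.66 = $1,235.55
Net pay = $2,068.45 − $1,235.55 = $832.90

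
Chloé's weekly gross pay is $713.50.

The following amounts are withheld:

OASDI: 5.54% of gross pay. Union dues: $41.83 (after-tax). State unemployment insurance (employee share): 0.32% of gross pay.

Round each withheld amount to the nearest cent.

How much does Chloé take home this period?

OASDI: $713.50 × 0.0554 = $39.53
State unemployment insurance (employee share): $713.50 × 0.0032 = $2.28
Union dues: $41.83
Total deductions = $39.53 + $2.28 + $41.83 = $83.64
Net pay = $713.50 − $83.64 = $629.86

$629.86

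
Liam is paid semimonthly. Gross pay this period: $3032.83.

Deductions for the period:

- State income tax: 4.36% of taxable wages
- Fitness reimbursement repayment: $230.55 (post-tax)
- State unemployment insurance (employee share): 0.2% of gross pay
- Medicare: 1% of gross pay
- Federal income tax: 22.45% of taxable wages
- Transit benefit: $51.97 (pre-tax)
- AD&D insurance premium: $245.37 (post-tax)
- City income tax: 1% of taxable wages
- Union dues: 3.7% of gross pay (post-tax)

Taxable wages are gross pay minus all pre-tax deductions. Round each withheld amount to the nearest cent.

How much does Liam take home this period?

Transit benefit: $51.97
Taxable wages = $3032.83 − $51.97 = $2980.86
State income tax: $2980.86 × 0.0436 = $129.97
City income tax: $2980.86 × 0.01 = $29.81
Federal income tax: $2980.86 × 0.2245 = $669.20
State unemployment insurance (employee share): $3032.83 × 0.002 = $6.07
Medicare: $3032.83 × 0.01 = $30.33
Union dues: $3032.83 × 0.037 = $112.21
Fitness reimbursement repayment: $230.55
AD&D insurance premium: $245.37
Total deductions = $51.97 + $129.97 + $29.81 + $669.20 + $6.07 + $30.33 + $112.21 + $230.55 + $245.37 = $1505.48
Net pay = $3032.83 − $1505.48 = $1527.35

$1527.35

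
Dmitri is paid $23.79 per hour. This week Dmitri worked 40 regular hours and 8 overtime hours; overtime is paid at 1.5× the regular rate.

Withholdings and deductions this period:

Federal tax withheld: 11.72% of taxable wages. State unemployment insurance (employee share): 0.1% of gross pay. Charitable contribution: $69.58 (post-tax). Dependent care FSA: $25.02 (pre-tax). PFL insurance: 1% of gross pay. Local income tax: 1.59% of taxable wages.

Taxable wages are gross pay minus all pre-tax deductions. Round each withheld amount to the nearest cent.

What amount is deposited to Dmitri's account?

$967.55

Regular pay: 40 × $23.79 = $951.60
Overtime pay: 8 × $23.79 × 1.5 = $285.48
Gross pay = $951.60 + $285.48 = $1,237.08
Dependent care FSA: $25.02
Taxable wages = $1,237.08 − $25.02 = $1,212.06
Federal tax withheld: $1,212.06 × 0.1172 = $142.05
Local income tax: $1,212.06 × 0.0159 = $19.27
State unemployment insurance (employee share): $1,237.08 × 0.001 = $1.24
PFL insurance: $1,237.08 × 0.01 = $12.37
Charitable contribution: $69.58
Total deductions = $25.02 + $142.05 + $19.27 + $1.24 + $12.37 + $69.58 = $269.53
Net pay = $1,237.08 − $269.53 = $967.55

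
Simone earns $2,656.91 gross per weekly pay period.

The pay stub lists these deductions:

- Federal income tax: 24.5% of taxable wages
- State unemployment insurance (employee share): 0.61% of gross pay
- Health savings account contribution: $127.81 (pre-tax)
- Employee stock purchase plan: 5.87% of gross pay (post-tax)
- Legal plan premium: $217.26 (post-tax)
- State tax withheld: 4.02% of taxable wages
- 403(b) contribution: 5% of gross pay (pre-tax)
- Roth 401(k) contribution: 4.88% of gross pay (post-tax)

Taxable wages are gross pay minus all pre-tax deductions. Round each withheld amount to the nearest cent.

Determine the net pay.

$1,193.75

403(b) contribution: $2,656.91 × 0.05 = $132.85
Health savings account contribution: $127.81
Pre-tax total = $132.85 + $127.81 = $260.66
Taxable wages = $2,656.91 − $260.66 = $2,396.25
Federal income tax: $2,396.25 × 0.245 = $587.08
State tax withheld: $2,396.25 × 0.0402 = $96.33
State unemployment insurance (employee share): $2,656.91 × 0.0061 = $16.21
Roth 401(k) contribution: $2,656.91 × 0.0488 = $129.66
Legal plan premium: $217.26
Employee stock purchase plan: $2,656.91 × 0.0587 = $155.96
Total deductions = $132.85 + $127.81 + $587.08 + $96.33 + $16.21 + $129.66 + $217.26 + $155.96 = $1,463.16
Net pay = $2,656.91 − $1,463.16 = $1,193.75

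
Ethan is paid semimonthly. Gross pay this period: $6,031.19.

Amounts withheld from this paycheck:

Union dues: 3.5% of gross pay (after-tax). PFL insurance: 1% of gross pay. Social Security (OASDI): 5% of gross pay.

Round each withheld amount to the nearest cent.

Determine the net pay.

Social Security (OASDI): $6,031.19 × 0.05 = $301.56
PFL insurance: $6,031.19 × 0.01 = $60.31
Union dues: $6,031.19 × 0.035 = $211.09
Total deductions = $301.56 + $60.31 + $211.09 = $572.96
Net pay = $6,031.19 − $572.96 = $5,458.23

$5,458.23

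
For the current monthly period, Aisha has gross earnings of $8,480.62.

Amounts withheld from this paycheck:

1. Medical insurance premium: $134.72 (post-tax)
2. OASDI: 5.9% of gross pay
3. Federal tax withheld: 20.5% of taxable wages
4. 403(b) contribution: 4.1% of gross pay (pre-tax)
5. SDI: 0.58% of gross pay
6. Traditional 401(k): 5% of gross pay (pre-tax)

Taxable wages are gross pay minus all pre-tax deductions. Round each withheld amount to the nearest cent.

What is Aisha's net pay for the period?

$5,444.29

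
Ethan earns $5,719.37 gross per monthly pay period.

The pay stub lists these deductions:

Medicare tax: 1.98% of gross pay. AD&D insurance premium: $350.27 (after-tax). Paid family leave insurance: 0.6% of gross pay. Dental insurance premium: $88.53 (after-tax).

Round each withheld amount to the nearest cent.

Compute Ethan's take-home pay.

Medicare tax: $5,719.37 × 0.0198 = $113.24
Paid family leave insurance: $5,719.37 × 0.006 = $34.32
AD&D insurance premium: $350.27
Dental insurance premium: $88.53
Total deductions = $113.24 + $34.32 + $350.27 + $88.53 = $586.36
Net pay = $5,719.37 − $586.36 = $5,133.01

$5,133.01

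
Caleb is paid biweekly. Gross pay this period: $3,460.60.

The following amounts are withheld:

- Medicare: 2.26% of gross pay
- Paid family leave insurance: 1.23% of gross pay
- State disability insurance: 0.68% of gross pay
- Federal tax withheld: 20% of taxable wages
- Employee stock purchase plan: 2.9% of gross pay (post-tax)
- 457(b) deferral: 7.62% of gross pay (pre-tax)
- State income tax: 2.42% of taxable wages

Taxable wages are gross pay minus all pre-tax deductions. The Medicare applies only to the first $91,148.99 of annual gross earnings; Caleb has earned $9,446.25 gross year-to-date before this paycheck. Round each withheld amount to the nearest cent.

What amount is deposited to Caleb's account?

457(b) deferral: $3,460.60 × 0.0762 = $263.70
Taxable wages = $3,460.60 − $263.70 = $3,196.90
State income tax: $3,196.90 × 0.0242 = $77.36
Federal tax withheld: $3,196.90 × 0.2 = $639.38
State disability insurance: $3,460.60 × 0.0068 = $23.53
Medicare: cap not yet reached, full $3,460.60 is subject → $3,460.60 × 0.0226 = $78.21
Paid family leave insurance: $3,460.60 × 0.0123 = $42.57
Employee stock purchase plan: $3,460.60 × 0.029 = $100.36
Total deductions = $263.70 + $77.36 + $639.38 + $23.53 + $78.21 + $42.57 + $100.36 = $1,225.11
Net pay = $3,460.60 − $1,225.11 = $2,235.49

$2,235.49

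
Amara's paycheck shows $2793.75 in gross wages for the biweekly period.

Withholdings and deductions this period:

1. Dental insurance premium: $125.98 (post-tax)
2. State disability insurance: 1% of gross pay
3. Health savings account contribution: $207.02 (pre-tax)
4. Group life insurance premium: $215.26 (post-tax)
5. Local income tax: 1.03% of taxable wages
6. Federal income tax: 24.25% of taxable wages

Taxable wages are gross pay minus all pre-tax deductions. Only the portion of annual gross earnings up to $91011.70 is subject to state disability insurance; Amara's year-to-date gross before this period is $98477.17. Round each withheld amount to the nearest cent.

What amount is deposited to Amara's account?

Health savings account contribution: $207.02
Taxable wages = $2793.75 − $207.02 = $2586.73
Local income tax: $2586.73 × 0.0103 = $26.64
Federal income tax: $2586.73 × 0.2425 = $627.28
State disability insurance: annual cap $91011.70 already reached (YTD $98477.17), so $0.00
Group life insurance premium: $215.26
Dental insurance premium: $125.98
Total deductions = $207.02 + $26.64 + $627.28 + $0.00 + $215.26 + $125.98 = $1202.18
Net pay = $2793.75 − $1202.18 = $1591.57

$1591.57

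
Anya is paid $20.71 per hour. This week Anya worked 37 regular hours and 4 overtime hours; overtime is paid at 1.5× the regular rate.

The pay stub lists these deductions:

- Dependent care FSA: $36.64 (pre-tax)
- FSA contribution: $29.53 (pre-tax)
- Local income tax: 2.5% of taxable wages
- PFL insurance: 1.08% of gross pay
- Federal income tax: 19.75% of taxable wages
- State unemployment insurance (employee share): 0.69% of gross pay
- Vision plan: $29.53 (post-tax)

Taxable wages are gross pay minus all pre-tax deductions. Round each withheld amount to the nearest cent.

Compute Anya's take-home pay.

$595.65

Regular pay: 37 × $20.71 = $766.27
Overtime pay: 4 × $20.71 × 1.5 = $124.26
Gross pay = $766.27 + $124.26 = $890.53
Dependent care FSA: $36.64
FSA contribution: $29.53
Pre-tax total = $36.64 + $29.53 = $66.17
Taxable wages = $890.53 − $66.17 = $824.36
Federal income tax: $824.36 × 0.1975 = $162.81
Local income tax: $824.36 × 0.025 = $20.61
State unemployment insurance (employee share): $890.53 × 0.0069 = $6.14
PFL insurance: $890.53 × 0.0108 = $9.62
Vision plan: $29.53
Total deductions = $36.64 + $29.53 + $162.81 + $20.61 + $6.14 + $9.62 + $29.53 = $294.88
Net pay = $890.53 − $294.88 = $595.65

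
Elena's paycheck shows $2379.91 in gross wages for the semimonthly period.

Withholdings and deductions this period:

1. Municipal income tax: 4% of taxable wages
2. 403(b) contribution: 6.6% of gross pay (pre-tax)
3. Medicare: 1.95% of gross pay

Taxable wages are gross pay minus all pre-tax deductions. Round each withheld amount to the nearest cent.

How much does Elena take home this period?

403(b) contribution: $2379.91 × 0.066 = $157.07
Taxable wages = $2379.91 − $157.07 = $2222.84
Municipal income tax: $2222.84 × 0.04 = $88.91
Medicare: $2379.91 × 0.0195 = $46.41
Total deductions = $157.07 + $88.91 + $46.41 = $292.39
Net pay = $2379.91 − $292.39 = $2087.52

$2087.52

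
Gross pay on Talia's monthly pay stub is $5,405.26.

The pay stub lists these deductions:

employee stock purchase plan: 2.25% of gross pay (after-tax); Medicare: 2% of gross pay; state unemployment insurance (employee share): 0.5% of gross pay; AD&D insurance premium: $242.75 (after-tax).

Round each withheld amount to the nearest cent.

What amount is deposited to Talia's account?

Medicare: $5,405.26 × 0.02 = $108.11
State unemployment insurance (employee share): $5,405.26 × 0.005 = $27.03
Employee stock purchase plan: $5,405.26 × 0.0225 = $121.62
AD&D insurance premium: $242.75
Total deductions = $108.11 + $27.03 + $121.62 + $242.75 = $499.51
Net pay = $5,405.26 − $499.51 = $4,905.75

$4,905.75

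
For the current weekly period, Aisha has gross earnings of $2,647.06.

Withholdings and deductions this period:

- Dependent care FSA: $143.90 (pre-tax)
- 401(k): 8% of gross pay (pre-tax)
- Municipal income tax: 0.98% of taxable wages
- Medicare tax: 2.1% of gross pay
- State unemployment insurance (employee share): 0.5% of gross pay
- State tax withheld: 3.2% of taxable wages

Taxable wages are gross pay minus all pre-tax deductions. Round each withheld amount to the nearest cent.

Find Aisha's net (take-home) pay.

$2,126.79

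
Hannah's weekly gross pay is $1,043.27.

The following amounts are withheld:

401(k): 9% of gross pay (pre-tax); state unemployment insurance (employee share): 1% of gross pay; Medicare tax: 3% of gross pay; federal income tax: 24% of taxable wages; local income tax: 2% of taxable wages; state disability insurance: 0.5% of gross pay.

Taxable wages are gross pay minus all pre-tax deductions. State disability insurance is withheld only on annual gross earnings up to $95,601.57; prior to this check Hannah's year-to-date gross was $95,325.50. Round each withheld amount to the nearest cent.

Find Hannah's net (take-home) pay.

$659.43

401(k): $1,043.27 × 0.09 = $93.89
Taxable wages = $1,043.27 − $93.89 = $949.38
Local income tax: $949.38 × 0.02 = $18.99
Federal income tax: $949.38 × 0.24 = $227.85
State unemployment insurance (employee share): $1,043.27 × 0.01 = $10.43
State disability insurance: only $95,601.57 − $95,325.50 = $276.07 of this check is subject → $276.07 × 0.005 = $1.38
Medicare tax: $1,043.27 × 0.03 = $31.30
Total deductions = $93.89 + $18.99 + $227.85 + $10.43 + $1.38 + $31.30 = $383.84
Net pay = $1,043.27 − $383.84 = $659.43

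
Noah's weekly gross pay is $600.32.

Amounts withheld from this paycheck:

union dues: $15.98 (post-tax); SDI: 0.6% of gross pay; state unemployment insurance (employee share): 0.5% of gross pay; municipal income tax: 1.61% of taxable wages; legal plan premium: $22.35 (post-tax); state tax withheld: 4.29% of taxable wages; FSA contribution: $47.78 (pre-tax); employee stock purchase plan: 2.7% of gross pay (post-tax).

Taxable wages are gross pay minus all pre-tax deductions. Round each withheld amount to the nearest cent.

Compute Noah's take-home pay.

$458.80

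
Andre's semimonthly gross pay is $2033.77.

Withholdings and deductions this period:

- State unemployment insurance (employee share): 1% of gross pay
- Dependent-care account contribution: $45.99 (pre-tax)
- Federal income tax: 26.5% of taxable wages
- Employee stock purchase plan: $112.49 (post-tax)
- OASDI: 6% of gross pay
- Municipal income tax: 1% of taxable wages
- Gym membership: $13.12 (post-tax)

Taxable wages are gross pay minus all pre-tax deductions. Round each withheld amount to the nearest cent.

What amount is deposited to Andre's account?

$1173.16

Dependent-care account contribution: $45.99
Taxable wages = $2033.77 − $45.99 = $1987.78
Federal income tax: $1987.78 × 0.265 = $526.76
Municipal income tax: $1987.78 × 0.01 = $19.88
State unemployment insurance (employee share): $2033.77 × 0.01 = $20.34
OASDI: $2033.77 × 0.06 = $122.03
Employee stock purchase plan: $112.49
Gym membership: $13.12
Total deductions = $45.99 + $526.76 + $19.88 + $20.34 + $122.03 + $112.49 + $13.12 = $860.61
Net pay = $2033.77 − $860.61 = $1173.16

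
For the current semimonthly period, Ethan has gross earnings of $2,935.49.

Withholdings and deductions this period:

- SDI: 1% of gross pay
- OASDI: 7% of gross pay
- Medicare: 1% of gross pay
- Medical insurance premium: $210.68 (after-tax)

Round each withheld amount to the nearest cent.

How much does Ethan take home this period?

Medicare: $2,935.49 × 0.01 = $29.35
OASDI: $2,935.49 × 0.07 = $205.48
SDI: $2,935.49 × 0.01 = $29.35
Medical insurance premium: $210.68
Total deductions = $29.35 + $205.48 + $29.35 + $210.68 = $474.86
Net pay = $2,935.49 − $474.86 = $2,460.63

$2,460.63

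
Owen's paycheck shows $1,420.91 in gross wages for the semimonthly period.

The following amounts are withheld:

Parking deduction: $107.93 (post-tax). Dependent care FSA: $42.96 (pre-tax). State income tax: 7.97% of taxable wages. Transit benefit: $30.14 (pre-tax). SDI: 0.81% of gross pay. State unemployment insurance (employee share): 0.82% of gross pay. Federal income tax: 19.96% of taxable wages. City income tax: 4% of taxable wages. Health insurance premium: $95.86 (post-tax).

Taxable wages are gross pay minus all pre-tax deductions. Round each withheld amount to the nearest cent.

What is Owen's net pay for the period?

$690.51

Dependent care FSA: $42.96
Transit benefit: $30.14
Pre-tax total = $42.96 + $30.14 = $73.10
Taxable wages = $1,420.91 − $73.10 = $1,347.81
Federal income tax: $1,347.81 × 0.1996 = $269.02
City income tax: $1,347.81 × 0.04 = $53.91
State income tax: $1,347.81 × 0.0797 = $107.42
SDI: $1,420.91 × 0.0081 = $11.51
State unemployment insurance (employee share): $1,420.91 × 0.0082 = $11.65
Parking deduction: $107.93
Health insurance premium: $95.86
Total deductions = $42.96 + $30.14 + $269.02 + $53.91 + $107.42 + $11.51 + $11.65 + $107.93 + $95.86 = $730.40
Net pay = $1,420.91 − $730.40 = $690.51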